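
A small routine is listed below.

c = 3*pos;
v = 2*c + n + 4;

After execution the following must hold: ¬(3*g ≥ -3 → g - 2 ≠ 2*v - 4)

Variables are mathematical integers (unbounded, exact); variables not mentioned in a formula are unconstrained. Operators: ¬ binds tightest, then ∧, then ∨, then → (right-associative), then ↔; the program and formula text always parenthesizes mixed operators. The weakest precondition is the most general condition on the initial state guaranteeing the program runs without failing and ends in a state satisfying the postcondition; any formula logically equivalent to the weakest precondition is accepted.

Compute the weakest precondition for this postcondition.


Working backward. After the program, the postcondition ¬(3*g ≥ -3 → g - 2 ≠ 2*v - 4) must hold; in canonical form it is ¬(3*g ≥ -3 → g ≠ 2*v - 2).
Before v := 2*c + n + 4: ¬(3*g ≥ -3 → g ≠ 4*c + 2*n + 6)
Before c := 3*pos: ¬(3*g ≥ -3 → g ≠ 2*n + 12*pos + 6)
Answer: WP = ¬(3*g ≥ -3 → g ≠ 2*n + 12*pos + 6)


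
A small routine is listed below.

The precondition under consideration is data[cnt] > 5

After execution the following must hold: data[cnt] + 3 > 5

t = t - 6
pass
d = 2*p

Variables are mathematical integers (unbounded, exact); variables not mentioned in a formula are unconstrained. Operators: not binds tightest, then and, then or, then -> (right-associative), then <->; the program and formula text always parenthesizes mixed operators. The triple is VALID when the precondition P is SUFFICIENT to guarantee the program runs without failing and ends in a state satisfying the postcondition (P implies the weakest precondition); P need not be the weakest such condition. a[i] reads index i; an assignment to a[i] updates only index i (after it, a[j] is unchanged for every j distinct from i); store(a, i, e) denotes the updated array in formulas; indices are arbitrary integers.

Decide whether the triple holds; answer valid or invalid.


Working backward. After the program, the postcondition data[cnt] + 3 > 5 must hold; in canonical form it is data[cnt] > 2.
Before d := 2*p: data[cnt] > 2
Before skip: data[cnt] > 2
Before t := t - 6: data[cnt] > 2
The weakest precondition is data[cnt] > 2.
Check whether data[cnt] > 5 implies it.
Every state satisfying the precondition satisfies the weakest precondition: the implication holds.
Answer: valid


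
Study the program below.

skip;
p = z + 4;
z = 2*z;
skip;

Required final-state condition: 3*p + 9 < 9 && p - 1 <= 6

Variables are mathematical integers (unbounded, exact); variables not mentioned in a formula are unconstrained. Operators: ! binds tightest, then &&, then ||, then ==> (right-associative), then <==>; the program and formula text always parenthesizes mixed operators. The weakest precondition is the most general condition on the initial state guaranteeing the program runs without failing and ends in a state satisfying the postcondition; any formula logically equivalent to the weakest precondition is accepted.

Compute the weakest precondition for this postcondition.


Working backward. After the program, the postcondition 3*p + 9 < 9 && p - 1 <= 6 must hold; in canonical form it is 3*p < 0 && p <= 7.
Before skip: 3*p < 0 && p <= 7
Before z := 2*z: 3*p < 0 && p <= 7
Before p := z + 4: 3*z < -12 && z <= 3
Before skip: 3*z < -12 && z <= 3
Answer: WP = 3*z < -12 && z <= 3


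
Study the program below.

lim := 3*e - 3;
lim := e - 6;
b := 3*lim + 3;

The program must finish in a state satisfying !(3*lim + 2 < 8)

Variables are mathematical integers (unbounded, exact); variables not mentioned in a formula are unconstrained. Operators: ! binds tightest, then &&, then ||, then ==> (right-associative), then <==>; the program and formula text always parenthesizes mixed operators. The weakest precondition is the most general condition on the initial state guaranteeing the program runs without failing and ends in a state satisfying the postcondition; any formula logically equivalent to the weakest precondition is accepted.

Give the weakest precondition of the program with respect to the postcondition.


Working backward. After the program, the postcondition !(3*lim + 2 < 8) must hold; in canonical form it is !(3*lim < 6).
Before b := 3*lim + 3: !(3*lim < 6)
Before lim := e - 6: !(3*e < 24)
Before lim := 3*e - 3: !(3*e < 24)
Answer: WP = !(3*e < 24)


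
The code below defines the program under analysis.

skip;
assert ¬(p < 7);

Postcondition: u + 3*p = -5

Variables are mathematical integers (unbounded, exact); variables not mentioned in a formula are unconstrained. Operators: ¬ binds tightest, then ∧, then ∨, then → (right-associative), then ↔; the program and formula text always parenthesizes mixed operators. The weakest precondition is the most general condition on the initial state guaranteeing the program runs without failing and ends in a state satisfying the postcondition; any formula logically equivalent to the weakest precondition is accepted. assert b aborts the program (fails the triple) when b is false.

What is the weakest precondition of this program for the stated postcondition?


Working backward. After the program, the postcondition u + 3*p = -5 must hold; in canonical form it is 3*p + u = -5.
Before assert ¬(p < 7): (¬(p < 7)) ∧ 3*p + u = -5
Before skip: (¬(p < 7)) ∧ 3*p + u = -5
Answer: WP = (¬(p < 7)) ∧ 3*p + u = -5


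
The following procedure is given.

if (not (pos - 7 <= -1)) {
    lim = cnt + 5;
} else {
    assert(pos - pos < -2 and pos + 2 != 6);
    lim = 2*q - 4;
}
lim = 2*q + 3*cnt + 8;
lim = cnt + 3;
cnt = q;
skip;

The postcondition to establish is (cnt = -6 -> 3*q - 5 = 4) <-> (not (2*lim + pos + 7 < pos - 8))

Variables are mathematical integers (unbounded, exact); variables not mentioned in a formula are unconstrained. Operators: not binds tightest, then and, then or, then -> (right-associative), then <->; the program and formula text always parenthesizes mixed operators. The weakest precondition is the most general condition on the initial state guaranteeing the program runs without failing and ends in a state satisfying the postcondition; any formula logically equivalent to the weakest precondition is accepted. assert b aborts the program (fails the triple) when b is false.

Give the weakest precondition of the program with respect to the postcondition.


Working backward. After the program, the postcondition (cnt = -6 -> 3*q - 5 = 4) <-> (not (2*lim + pos + 7 < pos - 8)) must hold; in canonical form it is (cnt = -6 -> 3*q = 9) <-> (not (2*lim < -15)).
Before skip: (cnt = -6 -> 3*q = 9) <-> (not (2*lim < -15))
Before cnt := q: (q = -6 -> 3*q = 9) <-> (not (2*lim < -15))
Before lim := cnt + 3: (q = -6 -> 3*q = 9) <-> (not (2*cnt < -21))
Before lim := 2*q + 3*cnt + 8: (q = -6 -> 3*q = 9) <-> (not (2*cnt < -21))
Then branch requires (q = -6 -> 3*q = 9) <-> (not (2*cnt < -21)); else branch requires false.
Before the if: ((not (pos <= 6)) -> ((q = -6 -> 3*q = 9) <-> (not (2*cnt < -21)))) and (not (pos <= 6))
Answer: WP = ((not (pos <= 6)) -> ((q = -6 -> 3*q = 9) <-> (not (2*cnt < -21)))) and (not (pos <= 6))


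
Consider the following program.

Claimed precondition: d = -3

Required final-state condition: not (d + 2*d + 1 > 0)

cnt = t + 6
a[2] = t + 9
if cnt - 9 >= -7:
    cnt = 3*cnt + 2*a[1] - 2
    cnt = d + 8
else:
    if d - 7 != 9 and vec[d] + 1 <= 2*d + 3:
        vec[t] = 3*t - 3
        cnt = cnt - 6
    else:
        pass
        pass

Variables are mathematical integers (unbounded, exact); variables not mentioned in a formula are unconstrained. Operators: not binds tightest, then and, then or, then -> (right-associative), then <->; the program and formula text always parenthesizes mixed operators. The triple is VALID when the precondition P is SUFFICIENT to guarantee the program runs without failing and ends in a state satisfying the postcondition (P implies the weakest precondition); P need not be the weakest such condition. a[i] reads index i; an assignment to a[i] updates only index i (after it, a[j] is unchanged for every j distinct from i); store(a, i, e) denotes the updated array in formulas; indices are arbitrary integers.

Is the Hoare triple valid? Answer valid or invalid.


Working backward. After the program, the postcondition not (d + 2*d + 1 > 0) must hold; in canonical form it is not (3*d > -1).
Then branch requires not (3*d > -1); else branch requires ((d != 16 and vec[d] <= 2*d + 2) -> (not (3*d > -1))) and ((not (d != 16 and vec[d] <= 2*d + 2)) -> (not (3*d > -1))).
Before the if: (cnt >= 2 -> (not (3*d > -1))) and ((not (cnt >= 2)) -> (((d != 16 and vec[d] <= 2*d + 2) -> (not (3*d > -1))) and ((not (d != 16 and vec[d] <= 2*d + 2)) -> (not (3*d > -1)))))
Before a[2] := t + 9: (cnt >= 2 -> (not (3*d > -1))) and ((not (cnt >= 2)) -> (((d != 16 and vec[d] <= 2*d + 2) -> (not (3*d > -1))) and ((not (d != 16 and vec[d] <= 2*d + 2)) -> (not (3*d > -1)))))
Before cnt := t + 6: (t >= -4 -> (not (3*d > -1))) and ((not (t >= -4)) -> (((d != 16 and vec[d] <= 2*d + 2) -> (not (3*d > -1))) and ((not (d != 16 and vec[d] <= 2*d + 2)) -> (not (3*d > -1)))))
The weakest precondition is (t >= -4 -> (not (3*d > -1))) and ((not (t >= -4)) -> (((d != 16 and vec[d] <= 2*d + 2) -> (not (3*d > -1))) and ((not (d != 16 and vec[d] <= 2*d + 2)) -> (not (3*d > -1))))).
Check whether d = -3 implies it.
Every state satisfying the precondition satisfies the weakest precondition: the implication holds.
Answer: valid


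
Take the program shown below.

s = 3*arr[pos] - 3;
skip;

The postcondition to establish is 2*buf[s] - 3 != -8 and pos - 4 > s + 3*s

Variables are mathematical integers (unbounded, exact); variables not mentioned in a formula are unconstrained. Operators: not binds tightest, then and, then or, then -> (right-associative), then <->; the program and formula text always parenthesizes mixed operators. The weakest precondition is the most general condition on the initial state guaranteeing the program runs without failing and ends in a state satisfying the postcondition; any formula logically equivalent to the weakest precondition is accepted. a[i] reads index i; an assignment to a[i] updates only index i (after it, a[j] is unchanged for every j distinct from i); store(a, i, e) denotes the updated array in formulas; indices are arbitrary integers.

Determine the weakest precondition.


Working backward. After the program, the postcondition 2*buf[s] - 3 != -8 and pos - 4 > s + 3*s must hold; in canonical form it is 2*buf[s] != -5 and pos > 4*s + 4.
Before skip: 2*buf[s] != -5 and pos > 4*s + 4
Before s := 3*arr[pos] - 3: 2*buf[3*arr[pos] - 3] != -5 and pos > 12*arr[pos] - 8
Answer: WP = 2*buf[3*arr[pos] - 3] != -5 and pos > 12*arr[pos] - 8


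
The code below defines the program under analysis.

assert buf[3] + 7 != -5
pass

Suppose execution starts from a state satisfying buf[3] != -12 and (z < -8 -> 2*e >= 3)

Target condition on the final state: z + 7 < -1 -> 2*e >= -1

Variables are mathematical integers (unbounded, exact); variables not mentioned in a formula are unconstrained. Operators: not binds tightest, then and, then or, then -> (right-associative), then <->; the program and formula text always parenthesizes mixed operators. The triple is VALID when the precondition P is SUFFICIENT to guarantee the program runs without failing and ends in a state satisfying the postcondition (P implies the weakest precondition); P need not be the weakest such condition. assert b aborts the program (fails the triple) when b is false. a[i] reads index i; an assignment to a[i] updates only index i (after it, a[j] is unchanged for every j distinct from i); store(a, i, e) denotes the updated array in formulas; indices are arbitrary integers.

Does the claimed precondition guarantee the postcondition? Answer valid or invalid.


Working backward. After the program, the postcondition z + 7 < -1 -> 2*e >= -1 must hold; in canonical form it is z < -8 -> 2*e >= -1.
Before skip: z < -8 -> 2*e >= -1
Before assert buf[3] + 7 != -5: buf[3] != -12 and (z < -8 -> 2*e >= -1)
The weakest precondition is buf[3] != -12 and (z < -8 -> 2*e >= -1).
Check whether buf[3] != -12 and (z < -8 -> 2*e >= 3) implies it.
Every state satisfying the precondition satisfies the weakest precondition: the implication holds.
Answer: valid


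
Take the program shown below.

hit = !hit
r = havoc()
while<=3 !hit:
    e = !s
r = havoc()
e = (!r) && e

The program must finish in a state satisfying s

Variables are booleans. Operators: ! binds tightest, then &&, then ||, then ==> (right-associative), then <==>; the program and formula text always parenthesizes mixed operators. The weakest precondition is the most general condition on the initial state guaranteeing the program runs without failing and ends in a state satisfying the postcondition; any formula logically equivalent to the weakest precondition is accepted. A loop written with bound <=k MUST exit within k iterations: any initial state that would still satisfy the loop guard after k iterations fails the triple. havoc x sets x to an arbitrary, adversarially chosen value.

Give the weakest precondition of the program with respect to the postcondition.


Working backward. After the program, s must hold.
Before e := (!r) && e: s
Before havoc r: s
Before the loop (bound <=3), unroll the exhaustion recursion (WP_0 = exit-now case; WP_j = one more guarded iteration, up to j = 3):
  WP_0: hit && s
  WP_1: ((!hit) ==> (hit && s)) && (hit ==> s)
  WP_2: ((!hit) ==> (((!hit) ==> (hit && s)) && (hit ==> s))) && (hit ==> s)
  WP_3: ((!hit) ==> (((!hit) ==> (((!hit) ==> (hit && s)) && (hit ==> s))) && (hit ==> s))) && (hit ==> s)
So before the loop: ((!hit) ==> (((!hit) ==> (((!hit) ==> (hit && s)) && (hit ==> s))) && (hit ==> s))) && (hit ==> s)
Before havoc r: ((!hit) ==> (((!hit) ==> (((!hit) ==> (hit && s)) && (hit ==> s))) && (hit ==> s))) && (hit ==> s)
Before hit := !hit: (hit ==> ((hit ==> ((hit ==> ((!hit) && s)) && ((!hit) ==> s))) && ((!hit) ==> s))) && ((!hit) ==> s)
Answer: WP = (hit ==> ((hit ==> ((hit ==> ((!hit) && s)) && ((!hit) ==> s))) && ((!hit) ==> s))) && ((!hit) ==> s)


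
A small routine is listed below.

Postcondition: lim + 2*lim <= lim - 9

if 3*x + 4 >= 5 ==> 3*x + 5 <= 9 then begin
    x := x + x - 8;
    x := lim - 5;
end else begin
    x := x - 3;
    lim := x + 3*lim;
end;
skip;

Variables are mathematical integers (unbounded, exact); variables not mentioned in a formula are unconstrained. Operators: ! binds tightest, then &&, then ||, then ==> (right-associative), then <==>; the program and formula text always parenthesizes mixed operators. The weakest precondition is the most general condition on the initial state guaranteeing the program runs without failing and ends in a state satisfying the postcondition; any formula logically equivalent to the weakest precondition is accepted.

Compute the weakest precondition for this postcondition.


Working backward. After the program, the postcondition lim + 2*lim <= lim - 9 must hold; in canonical form it is 2*lim <= -9.
Before skip: 2*lim <= -9
Then branch requires 2*lim <= -9; else branch requires 6*lim + 2*x <= -3.
Before the if: ((3*x >= 1 ==> 3*x <= 4) ==> 2*lim <= -9) && ((!(3*x >= 1 ==> 3*x <= 4)) ==> 6*lim + 2*x <= -3)
Answer: WP = ((3*x >= 1 ==> 3*x <= 4) ==> 2*lim <= -9) && ((!(3*x >= 1 ==> 3*x <= 4)) ==> 6*lim + 2*x <= -3)


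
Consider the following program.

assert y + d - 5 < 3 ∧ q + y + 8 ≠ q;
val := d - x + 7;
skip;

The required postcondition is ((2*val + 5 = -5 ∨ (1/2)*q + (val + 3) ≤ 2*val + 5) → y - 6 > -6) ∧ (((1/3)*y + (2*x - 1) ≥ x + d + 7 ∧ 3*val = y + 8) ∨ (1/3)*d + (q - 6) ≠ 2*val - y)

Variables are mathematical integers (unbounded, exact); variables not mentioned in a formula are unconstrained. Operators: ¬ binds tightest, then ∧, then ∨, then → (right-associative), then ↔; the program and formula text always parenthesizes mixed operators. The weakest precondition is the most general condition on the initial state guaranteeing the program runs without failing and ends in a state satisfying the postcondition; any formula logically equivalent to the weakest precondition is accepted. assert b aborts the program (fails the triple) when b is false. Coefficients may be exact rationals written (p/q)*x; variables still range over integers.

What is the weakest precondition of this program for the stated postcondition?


Working backward. After the program, the postcondition ((2*val + 5 = -5 ∨ (1/2)*q + (val + 3) ≤ 2*val + 5) → y - 6 > -6) ∧ (((1/3)*y + (2*x - 1) ≥ x + d + 7 ∧ 3*val = y + 8) ∨ (1/3)*d + (q - 6) ≠ 2*val - y) must hold; in canonical form it is ((2*val = -10 ∨ (1/2)*q ≤ val + 2) → y > 0) ∧ ((x + (1/3)*y ≥ d + 8 ∧ 3*val = y + 8) ∨ (1/3)*d + q + y ≠ 2*val + 6).
Before skip: ((2*val = -10 ∨ (1/2)*q ≤ val + 2) → y > 0) ∧ ((x + (1/3)*y ≥ d + 8 ∧ 3*val = y + 8) ∨ (1/3)*d + q + y ≠ 2*val + 6)
Before val := d - x + 7: ((2*d = 2*x - 24 ∨ (1/2)*q + x ≤ d + 9) → y > 0) ∧ ((x + (1/3)*y ≥ d + 8 ∧ 3*d = 3*x + y - 13) ∨ q + 2*x + y ≠ (5/3)*d + 20)
Before assert y + d - 5 < 3 ∧ q + y + 8 ≠ q: d + y < 8 ∧ y ≠ -8 ∧ ((2*d = 2*x - 24 ∨ (1/2)*q + x ≤ d + 9) → y > 0) ∧ ((x + (1/3)*y ≥ d + 8 ∧ 3*d = 3*x + y - 13) ∨ q + 2*x + y ≠ (5/3)*d + 20)
Answer: WP = d + y < 8 ∧ y ≠ -8 ∧ ((2*d = 2*x - 24 ∨ (1/2)*q + x ≤ d + 9) → y > 0) ∧ ((x + (1/3)*y ≥ d + 8 ∧ 3*d = 3*x + y - 13) ∨ q + 2*x + y ≠ (5/3)*d + 20)


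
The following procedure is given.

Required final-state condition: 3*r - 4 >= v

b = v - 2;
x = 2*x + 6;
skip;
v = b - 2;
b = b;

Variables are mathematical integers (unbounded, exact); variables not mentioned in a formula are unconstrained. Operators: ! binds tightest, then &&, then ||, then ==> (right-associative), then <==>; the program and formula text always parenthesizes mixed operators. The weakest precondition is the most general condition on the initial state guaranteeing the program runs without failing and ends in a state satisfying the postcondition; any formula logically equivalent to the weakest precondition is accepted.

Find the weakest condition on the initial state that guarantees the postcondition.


Working backward. After the program, the postcondition 3*r - 4 >= v must hold; in canonical form it is 3*r >= v + 4.
Before b := b: 3*r >= v + 4
Before v := b - 2: 3*r >= b + 2
Before skip: 3*r >= b + 2
Before x := 2*x + 6: 3*r >= b + 2
Before b := v - 2: 3*r >= v
Answer: WP = 3*r >= v


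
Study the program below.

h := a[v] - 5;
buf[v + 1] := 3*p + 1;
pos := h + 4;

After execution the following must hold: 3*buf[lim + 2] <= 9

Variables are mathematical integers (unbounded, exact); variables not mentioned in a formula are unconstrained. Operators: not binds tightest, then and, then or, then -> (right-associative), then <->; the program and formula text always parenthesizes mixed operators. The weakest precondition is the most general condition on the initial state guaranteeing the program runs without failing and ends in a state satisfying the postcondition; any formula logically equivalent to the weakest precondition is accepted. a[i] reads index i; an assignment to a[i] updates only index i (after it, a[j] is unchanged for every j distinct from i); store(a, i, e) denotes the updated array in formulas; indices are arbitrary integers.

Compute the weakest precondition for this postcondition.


Working backward. After the program, 3*buf[lim + 2] <= 9 must hold.
Before pos := h + 4: 3*buf[lim + 2] <= 9
Before buf[v + 1] := 3*p + 1: 3*store(buf, v + 1, 3*p + 1)[lim + 2] <= 9
Before h := a[v] - 5: 3*store(buf, v + 1, 3*p + 1)[lim + 2] <= 9
Answer: WP = 3*store(buf, v + 1, 3*p + 1)[lim + 2] <= 9


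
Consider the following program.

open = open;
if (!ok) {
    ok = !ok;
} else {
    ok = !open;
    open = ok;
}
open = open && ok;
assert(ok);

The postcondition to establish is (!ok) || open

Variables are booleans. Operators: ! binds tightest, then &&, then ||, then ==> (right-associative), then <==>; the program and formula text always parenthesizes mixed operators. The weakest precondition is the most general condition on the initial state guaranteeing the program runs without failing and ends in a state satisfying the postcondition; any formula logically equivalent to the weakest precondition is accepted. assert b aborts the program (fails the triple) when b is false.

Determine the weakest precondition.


Working backward. After the program, (!ok) || open must hold.
Before assert ok: ok && ((!ok) || open)
Before open := open && ok: ok && ((!ok) || (open && ok))
Then branch requires (!ok) && (ok || (open && (!ok))); else branch requires !open.
Before the if: ((!ok) ==> ((!ok) && (ok || (open && (!ok))))) && (ok ==> (!open))
Before open := open: ((!ok) ==> ((!ok) && (ok || (open && (!ok))))) && (ok ==> (!open))
Answer: WP = ((!ok) ==> ((!ok) && (ok || (open && (!ok))))) && (ok ==> (!open))


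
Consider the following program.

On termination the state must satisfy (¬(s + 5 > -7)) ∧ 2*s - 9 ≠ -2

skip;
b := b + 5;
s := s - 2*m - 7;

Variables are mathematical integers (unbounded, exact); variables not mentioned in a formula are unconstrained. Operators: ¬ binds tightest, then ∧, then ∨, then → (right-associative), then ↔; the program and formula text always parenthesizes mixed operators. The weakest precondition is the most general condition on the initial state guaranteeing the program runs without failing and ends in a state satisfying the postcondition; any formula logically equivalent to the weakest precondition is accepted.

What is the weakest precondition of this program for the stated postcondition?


Working backward. After the program, the postcondition (¬(s + 5 > -7)) ∧ 2*s - 9 ≠ -2 must hold; in canonical form it is (¬(s > -12)) ∧ 2*s ≠ 7.
Before s := s - 2*m - 7: (¬(s > 2*m - 5)) ∧ 2*s ≠ 4*m + 21
Before b := b + 5: (¬(s > 2*m - 5)) ∧ 2*s ≠ 4*m + 21
Before skip: (¬(s > 2*m - 5)) ∧ 2*s ≠ 4*m + 21
Answer: WP = (¬(s > 2*m - 5)) ∧ 2*s ≠ 4*m + 21


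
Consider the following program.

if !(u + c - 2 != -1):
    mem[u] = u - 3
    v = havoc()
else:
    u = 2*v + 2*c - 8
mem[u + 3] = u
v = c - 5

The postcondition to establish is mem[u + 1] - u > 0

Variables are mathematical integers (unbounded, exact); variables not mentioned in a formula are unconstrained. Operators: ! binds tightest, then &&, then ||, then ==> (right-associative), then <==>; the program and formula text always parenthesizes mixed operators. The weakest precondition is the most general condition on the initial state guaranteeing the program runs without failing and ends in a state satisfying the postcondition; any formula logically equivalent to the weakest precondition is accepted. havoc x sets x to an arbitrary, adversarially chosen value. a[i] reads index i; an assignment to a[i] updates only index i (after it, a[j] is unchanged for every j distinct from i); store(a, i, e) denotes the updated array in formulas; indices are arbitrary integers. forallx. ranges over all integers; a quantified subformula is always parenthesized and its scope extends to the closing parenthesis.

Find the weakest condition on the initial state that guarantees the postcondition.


Working backward. After the program, the postcondition mem[u + 1] - u > 0 must hold; in canonical form it is mem[u + 1] > u.
Before v := c - 5: mem[u + 1] > u
Before mem[u + 3] := u: store(mem, u + 3, u)[u + 1] > u
Then branch requires store(store(mem, u, u - 3), u + 3, u)[u + 1] > u; else branch requires store(mem, 2*c + 2*v - 5, 2*c + 2*v - 8)[2*c + 2*v - 7] > 2*c + 2*v - 8.
Before the if: ((!(c + u != 1)) ==> store(store(mem, u, u - 3), u + 3, u)[u + 1] > u) && (c + u != 1 ==> store(mem, 2*c + 2*v - 5, 2*c + 2*v - 8)[2*c + 2*v - 7] > 2*c + 2*v - 8)
Answer: WP = ((!(c + u != 1)) ==> store(store(mem, u, u - 3), u + 3, u)[u + 1] > u) && (c + u != 1 ==> store(mem, 2*c + 2*v - 5, 2*c + 2*v - 8)[2*c + 2*v - 7] > 2*c + 2*v - 8)


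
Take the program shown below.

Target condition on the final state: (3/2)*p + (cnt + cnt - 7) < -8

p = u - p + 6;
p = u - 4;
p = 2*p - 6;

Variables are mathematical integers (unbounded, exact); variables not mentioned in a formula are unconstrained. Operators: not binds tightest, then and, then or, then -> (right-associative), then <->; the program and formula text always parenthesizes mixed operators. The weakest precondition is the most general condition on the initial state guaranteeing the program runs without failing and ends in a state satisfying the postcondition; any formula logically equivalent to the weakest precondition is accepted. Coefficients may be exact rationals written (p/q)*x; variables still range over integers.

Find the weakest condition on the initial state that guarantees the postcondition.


Working backward. After the program, the postcondition (3/2)*p + (cnt + cnt - 7) < -8 must hold; in canonical form it is 2*cnt + (3/2)*p < -1.
Before p := 2*p - 6: 2*cnt + 3*p < 8
Before p := u - 4: 2*cnt + 3*u < 20
Before p := u - p + 6: 2*cnt + 3*u < 20
Answer: WP = 2*cnt + 3*u < 20


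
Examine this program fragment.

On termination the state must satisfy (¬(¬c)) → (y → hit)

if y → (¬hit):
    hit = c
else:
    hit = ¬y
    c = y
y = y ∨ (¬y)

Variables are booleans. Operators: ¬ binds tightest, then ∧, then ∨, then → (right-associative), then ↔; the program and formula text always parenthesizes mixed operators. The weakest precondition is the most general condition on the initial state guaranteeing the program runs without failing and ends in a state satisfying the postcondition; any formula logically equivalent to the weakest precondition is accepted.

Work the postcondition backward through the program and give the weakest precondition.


Working backward. After the program, the postcondition (¬(¬c)) → (y → hit) must hold; in canonical form it is c → (y → hit).
Before y := y ∨ (¬y): c → hit
Then branch requires true; else branch requires y → (¬y).
Before the if: (¬(y → (¬hit))) → (y → (¬y))
Answer: WP = (¬(y → (¬hit))) → (y → (¬y))


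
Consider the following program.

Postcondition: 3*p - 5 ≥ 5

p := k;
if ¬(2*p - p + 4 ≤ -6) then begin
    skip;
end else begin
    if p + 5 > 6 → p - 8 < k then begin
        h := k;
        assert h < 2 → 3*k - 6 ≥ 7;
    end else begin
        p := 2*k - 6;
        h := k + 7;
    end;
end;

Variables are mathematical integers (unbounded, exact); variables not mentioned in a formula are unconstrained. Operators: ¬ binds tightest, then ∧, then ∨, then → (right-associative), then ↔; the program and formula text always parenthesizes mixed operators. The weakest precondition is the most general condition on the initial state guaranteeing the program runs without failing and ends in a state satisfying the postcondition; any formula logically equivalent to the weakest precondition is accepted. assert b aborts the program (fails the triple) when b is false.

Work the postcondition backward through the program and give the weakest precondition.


Working backward. After the program, the postcondition 3*p - 5 ≥ 5 must hold; in canonical form it is 3*p ≥ 10.
Then branch requires 3*p ≥ 10; else branch requires ((p > 1 → p < k + 8) → ((k < 2 → 3*k ≥ 13) ∧ 3*p ≥ 10)) ∧ ((¬(p > 1 → p < k + 8)) → 6*k ≥ 28).
Before the if: ((¬(p ≤ -10)) → 3*p ≥ 10) ∧ (p ≤ -10 → (((p > 1 → p < k + 8) → ((k < 2 → 3*k ≥ 13) ∧ 3*p ≥ 10)) ∧ ((¬(p > 1 → p < k + 8)) → 6*k ≥ 28)))
Before p := k: ((¬(k ≤ -10)) → 3*k ≥ 10) ∧ (k ≤ -10 → ((k < 2 → 3*k ≥ 13) ∧ 3*k ≥ 10))
Answer: WP = ((¬(k ≤ -10)) → 3*k ≥ 10) ∧ (k ≤ -10 → ((k < 2 → 3*k ≥ 13) ∧ 3*k ≥ 10))


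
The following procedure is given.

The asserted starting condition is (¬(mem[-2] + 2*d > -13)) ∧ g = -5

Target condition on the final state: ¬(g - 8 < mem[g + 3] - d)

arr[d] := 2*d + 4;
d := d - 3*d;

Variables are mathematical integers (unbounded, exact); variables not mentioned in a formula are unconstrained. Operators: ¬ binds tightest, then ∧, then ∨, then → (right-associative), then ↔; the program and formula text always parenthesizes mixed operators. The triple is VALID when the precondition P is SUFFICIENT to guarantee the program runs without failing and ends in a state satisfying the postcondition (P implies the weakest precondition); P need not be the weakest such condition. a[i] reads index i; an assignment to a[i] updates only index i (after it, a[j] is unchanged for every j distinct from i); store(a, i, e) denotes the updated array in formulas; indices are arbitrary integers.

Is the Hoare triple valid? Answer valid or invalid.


Working backward. After the program, the postcondition ¬(g - 8 < mem[g + 3] - d) must hold; in canonical form it is ¬(d + g < mem[g + 3] + 8).
Before d := d - 3*d: ¬(g < mem[g + 3] + 2*d + 8)
Before arr[d] := 2*d + 4: ¬(g < mem[g + 3] + 2*d + 8)
The weakest precondition is ¬(g < mem[g + 3] + 2*d + 8).
Check whether (¬(mem[-2] + 2*d > -13)) ∧ g = -5 implies it.
Every state satisfying the precondition satisfies the weakest precondition: the implication holds.
Answer: valid


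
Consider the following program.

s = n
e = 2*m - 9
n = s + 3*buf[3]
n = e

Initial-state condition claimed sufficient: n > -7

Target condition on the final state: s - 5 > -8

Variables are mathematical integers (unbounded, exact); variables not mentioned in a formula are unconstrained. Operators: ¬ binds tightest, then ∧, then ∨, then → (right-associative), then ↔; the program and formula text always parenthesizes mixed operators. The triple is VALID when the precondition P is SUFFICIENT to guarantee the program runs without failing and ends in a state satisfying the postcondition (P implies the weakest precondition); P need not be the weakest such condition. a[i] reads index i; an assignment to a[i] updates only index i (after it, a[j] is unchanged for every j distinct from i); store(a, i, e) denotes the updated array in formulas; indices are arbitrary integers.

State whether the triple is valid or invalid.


Working backward. After the program, the postcondition s - 5 > -8 must hold; in canonical form it is s > -3.
Before n := e: s > -3
Before n := s + 3*buf[3]: s > -3
Before e := 2*m - 9: s > -3
Before s := n: n > -3
The weakest precondition is n > -3.
Check whether n > -7 implies it.
Countermodel: at the initial state n = -6, the precondition holds but the weakest precondition fails.
Answer: invalid


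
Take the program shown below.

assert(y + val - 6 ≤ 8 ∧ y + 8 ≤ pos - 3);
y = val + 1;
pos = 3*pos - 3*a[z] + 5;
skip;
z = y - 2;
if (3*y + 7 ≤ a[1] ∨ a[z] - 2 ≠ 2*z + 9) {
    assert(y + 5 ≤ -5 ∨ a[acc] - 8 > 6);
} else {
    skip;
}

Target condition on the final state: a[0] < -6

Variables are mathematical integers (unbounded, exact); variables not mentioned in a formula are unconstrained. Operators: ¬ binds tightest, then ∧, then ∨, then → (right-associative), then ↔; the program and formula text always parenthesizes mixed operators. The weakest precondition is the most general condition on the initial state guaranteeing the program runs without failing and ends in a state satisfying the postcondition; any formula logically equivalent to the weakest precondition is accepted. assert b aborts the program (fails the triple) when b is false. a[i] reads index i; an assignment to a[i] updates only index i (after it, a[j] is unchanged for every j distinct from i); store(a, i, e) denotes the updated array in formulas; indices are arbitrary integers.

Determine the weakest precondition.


Working backward. After the program, a[0] < -6 must hold.
Then branch requires (y ≤ -10 ∨ a[acc] > 14) ∧ a[0] < -6; else branch requires a[0] < -6.
Before the if: ((3*y ≤ a[1] - 7 ∨ a[z] ≠ 2*z + 11) → ((y ≤ -10 ∨ a[acc] > 14) ∧ a[0] < -6)) ∧ ((¬(3*y ≤ a[1] - 7 ∨ a[z] ≠ 2*z + 11)) → a[0] < -6)
Before z := y - 2: ((3*y ≤ a[1] - 7 ∨ a[y - 2] ≠ 2*y + 7) → ((y ≤ -10 ∨ a[acc] > 14) ∧ a[0] < -6)) ∧ ((¬(3*y ≤ a[1] - 7 ∨ a[y - 2] ≠ 2*y + 7)) → a[0] < -6)
Before skip: ((3*y ≤ a[1] - 7 ∨ a[y - 2] ≠ 2*y + 7) → ((y ≤ -10 ∨ a[acc] > 14) ∧ a[0] < -6)) ∧ ((¬(3*y ≤ a[1] - 7 ∨ a[y - 2] ≠ 2*y + 7)) → a[0] < -6)
Before pos := 3*pos - 3*a[z] + 5: ((3*y ≤ a[1] - 7 ∨ a[y - 2] ≠ 2*y + 7) → ((y ≤ -10 ∨ a[acc] > 14) ∧ a[0] < -6)) ∧ ((¬(3*y ≤ a[1] - 7 ∨ a[y - 2] ≠ 2*y + 7)) → a[0] < -6)
Before y := val + 1: ((3*val ≤ a[1] - 10 ∨ a[val - 1] ≠ 2*val + 9) → ((val ≤ -11 ∨ a[acc] > 14) ∧ a[0] < -6)) ∧ ((¬(3*val ≤ a[1] - 10 ∨ a[val - 1] ≠ 2*val + 9)) → a[0] < -6)
Before assert y + val - 6 ≤ 8 ∧ y + 8 ≤ pos - 3: val + y ≤ 14 ∧ y ≤ pos - 11 ∧ ((3*val ≤ a[1] - 10 ∨ a[val - 1] ≠ 2*val + 9) → ((val ≤ -11 ∨ a[acc] > 14) ∧ a[0] < -6)) ∧ ((¬(3*val ≤ a[1] - 10 ∨ a[val - 1] ≠ 2*val + 9)) → a[0] < -6)
Answer: WP = val + y ≤ 14 ∧ y ≤ pos - 11 ∧ ((3*val ≤ a[1] - 10 ∨ a[val - 1] ≠ 2*val + 9) → ((val ≤ -11 ∨ a[acc] > 14) ∧ a[0] < -6)) ∧ ((¬(3*val ≤ a[1] - 10 ∨ a[val - 1] ≠ 2*val + 9)) → a[0] < -6)


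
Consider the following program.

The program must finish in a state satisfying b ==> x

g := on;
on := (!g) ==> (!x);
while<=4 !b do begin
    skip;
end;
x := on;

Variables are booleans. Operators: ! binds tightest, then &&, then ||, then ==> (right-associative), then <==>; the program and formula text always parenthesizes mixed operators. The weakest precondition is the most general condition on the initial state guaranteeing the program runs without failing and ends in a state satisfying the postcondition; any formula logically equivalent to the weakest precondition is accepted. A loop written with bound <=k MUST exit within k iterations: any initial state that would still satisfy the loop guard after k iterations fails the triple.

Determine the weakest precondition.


Working backward. After the program, b ==> x must hold.
Before x := on: b ==> on
Before the loop (bound <=4), unroll the exhaustion recursion (WP_0 = exit-now case; WP_j = one more guarded iteration, up to j = 4):
  WP_0: b && (b ==> on)
  WP_1: ((!b) ==> (b && (b ==> on))) && (b ==> (b ==> on))
  WP_2: ((!b) ==> (((!b) ==> (b && (b ==> on))) && (b ==> (b ==> on)))) && (b ==> (b ==> on))
  WP_3: ((!b) ==> (((!b) ==> (((!b) ==> (b && (b ==> on))) && (b ==> (b ==> on)))) && (b ==> (b ==> on)))) && (b ==> (b ==> on))
  WP_4: ((!b) ==> (((!b) ==> (((!b) ==> (((!b) ==> (b && (b ==> on))) && (b ==> (b ==> on)))) && (b ==> (b ==> on)))) && (b ==> (b ==> on)))) && (b ==> (b ==> on))
So before the loop: ((!b) ==> (((!b) ==> (((!b) ==> (((!b) ==> (b && (b ==> on))) && (b ==> (b ==> on)))) && (b ==> (b ==> on)))) && (b ==> (b ==> on)))) && (b ==> (b ==> on))
Before on := (!g) ==> (!x): ((!b) ==> (((!b) ==> (((!b) ==> (((!b) ==> (b && (b ==> ((!g) ==> (!x))))) && (b ==> (b ==> ((!g) ==> (!x)))))) && (b ==> (b ==> ((!g) ==> (!x)))))) && (b ==> (b ==> ((!g) ==> (!x)))))) && (b ==> (b ==> ((!g) ==> (!x))))
Before g := on: ((!b) ==> (((!b) ==> (((!b) ==> (((!b) ==> (b && (b ==> ((!on) ==> (!x))))) && (b ==> (b ==> ((!on) ==> (!x)))))) && (b ==> (b ==> ((!on) ==> (!x)))))) && (b ==> (b ==> ((!on) ==> (!x)))))) && (b ==> (b ==> ((!on) ==> (!x))))
Answer: WP = ((!b) ==> (((!b) ==> (((!b) ==> (((!b) ==> (b && (b ==> ((!on) ==> (!x))))) && (b ==> (b ==> ((!on) ==> (!x)))))) && (b ==> (b ==> ((!on) ==> (!x)))))) && (b ==> (b ==> ((!on) ==> (!x)))))) && (b ==> (b ==> ((!on) ==> (!x))))


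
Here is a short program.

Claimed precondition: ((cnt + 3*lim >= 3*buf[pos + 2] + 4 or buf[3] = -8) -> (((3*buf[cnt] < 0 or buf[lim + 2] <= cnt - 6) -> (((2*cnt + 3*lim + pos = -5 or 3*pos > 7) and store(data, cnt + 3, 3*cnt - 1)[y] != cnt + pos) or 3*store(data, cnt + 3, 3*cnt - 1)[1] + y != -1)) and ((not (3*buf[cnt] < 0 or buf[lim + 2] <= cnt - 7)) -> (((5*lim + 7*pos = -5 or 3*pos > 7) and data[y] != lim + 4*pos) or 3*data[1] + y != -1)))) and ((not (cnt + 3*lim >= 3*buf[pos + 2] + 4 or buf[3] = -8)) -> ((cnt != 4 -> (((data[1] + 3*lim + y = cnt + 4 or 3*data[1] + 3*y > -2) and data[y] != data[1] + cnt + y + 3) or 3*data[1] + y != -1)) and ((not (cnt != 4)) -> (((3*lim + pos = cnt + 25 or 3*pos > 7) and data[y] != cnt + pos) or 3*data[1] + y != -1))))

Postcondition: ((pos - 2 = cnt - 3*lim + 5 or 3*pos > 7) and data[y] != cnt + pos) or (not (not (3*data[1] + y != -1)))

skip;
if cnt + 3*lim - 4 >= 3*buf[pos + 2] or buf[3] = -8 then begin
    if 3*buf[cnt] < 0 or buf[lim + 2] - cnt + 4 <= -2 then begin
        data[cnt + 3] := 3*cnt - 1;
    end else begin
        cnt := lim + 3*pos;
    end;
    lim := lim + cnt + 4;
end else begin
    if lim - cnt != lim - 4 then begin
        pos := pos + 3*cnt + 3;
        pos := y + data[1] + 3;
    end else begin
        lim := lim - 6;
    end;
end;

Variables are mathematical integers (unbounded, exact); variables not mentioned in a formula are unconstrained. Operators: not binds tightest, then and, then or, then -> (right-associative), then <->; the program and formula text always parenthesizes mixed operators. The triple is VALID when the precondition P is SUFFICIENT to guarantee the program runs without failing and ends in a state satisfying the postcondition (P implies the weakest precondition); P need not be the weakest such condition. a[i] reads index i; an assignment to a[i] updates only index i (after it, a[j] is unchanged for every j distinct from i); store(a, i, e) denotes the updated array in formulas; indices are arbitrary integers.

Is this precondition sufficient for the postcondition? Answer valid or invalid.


Working backward. After the program, the postcondition ((pos - 2 = cnt - 3*lim + 5 or 3*pos > 7) and data[y] != cnt + pos) or (not (not (3*data[1] + y != -1))) must hold; in canonical form it is ((3*lim + pos = cnt + 7 or 3*pos > 7) and data[y] != cnt + pos) or 3*data[1] + y != -1.
Then branch requires ((3*buf[cnt] < 0 or buf[lim + 2] <= cnt - 6) -> (((2*cnt + 3*lim + pos = -5 or 3*pos > 7) and store(data, cnt + 3, 3*cnt - 1)[y] != cnt + pos) or 3*store(data, cnt + 3, 3*cnt - 1)[1] + y != -1)) and ((not (3*buf[cnt] < 0 or buf[lim + 2] <= cnt - 6)) -> (((5*lim + 7*pos = -5 or 3*pos > 7) and data[y] != lim + 4*pos) or 3*data[1] + y != -1)); else branch requires (cnt != 4 -> (((data[1] + 3*lim + y = cnt + 4 or 3*data[1] + 3*y > -2) and data[y] != data[1] + cnt + y + 3) or 3*data[1] + y != -1)) and ((not (cnt != 4)) -> (((3*lim + pos = cnt + 25 or 3*pos > 7) and data[y] != cnt + pos) or 3*data[1] + y != -1)).
Before the if: ((cnt + 3*lim >= 3*buf[pos + 2] + 4 or buf[3] = -8) -> (((3*buf[cnt] < 0 or buf[lim + 2] <= cnt - 6) -> (((2*cnt + 3*lim + pos = -5 or 3*pos > 7) and store(data, cnt + 3, 3*cnt - 1)[y] != cnt + pos) or 3*store(data, cnt + 3, 3*cnt - 1)[1] + y != -1)) and ((not (3*buf[cnt] < 0 or buf[lim + 2] <= cnt - 6)) -> (((5*lim + 7*pos = -5 or 3*pos > 7) and data[y] != lim + 4*pos) or 3*data[1] + y != -1)))) and ((not (cnt + 3*lim >= 3*buf[pos + 2] + 4 or buf[3] = -8)) -> ((cnt != 4 -> (((data[1] + 3*lim + y = cnt + 4 or 3*data[1] + 3*y > -2) and data[y] != data[1] + cnt + y + 3) or 3*data[1] + y != -1)) and ((not (cnt != 4)) -> (((3*lim + pos = cnt + 25 or 3*pos > 7) and data[y] != cnt + pos) or 3*data[1] + y != -1))))
Before skip: ((cnt + 3*lim >= 3*buf[pos + 2] + 4 or buf[3] = -8) -> (((3*buf[cnt] < 0 or buf[lim + 2] <= cnt - 6) -> (((2*cnt + 3*lim + pos = -5 or 3*pos > 7) and store(data, cnt + 3, 3*cnt - 1)[y] != cnt + pos) or 3*store(data, cnt + 3, 3*cnt - 1)[1] + y != -1)) and ((not (3*buf[cnt] < 0 or buf[lim + 2] <= cnt - 6)) -> (((5*lim + 7*pos = -5 or 3*pos > 7) and data[y] != lim + 4*pos) or 3*data[1] + y != -1)))) and ((not (cnt + 3*lim >= 3*buf[pos + 2] + 4 or buf[3] = -8)) -> ((cnt != 4 -> (((data[1] + 3*lim + y = cnt + 4 or 3*data[1] + 3*y > -2) and data[y] != data[1] + cnt + y + 3) or 3*data[1] + y != -1)) and ((not (cnt != 4)) -> (((3*lim + pos = cnt + 25 or 3*pos > 7) and data[y] != cnt + pos) or 3*data[1] + y != -1))))
The weakest precondition is ((cnt + 3*lim >= 3*buf[pos + 2] + 4 or buf[3] = -8) -> (((3*buf[cnt] < 0 or buf[lim + 2] <= cnt - 6) -> (((2*cnt + 3*lim + pos = -5 or 3*pos > 7) and store(data, cnt + 3, 3*cnt - 1)[y] != cnt + pos) or 3*store(data, cnt + 3, 3*cnt - 1)[1] + y != -1)) and ((not (3*buf[cnt] < 0 or buf[lim + 2] <= cnt - 6)) -> (((5*lim + 7*pos = -5 or 3*pos > 7) and data[y] != lim + 4*pos) or 3*data[1] + y != -1)))) and ((not (cnt + 3*lim >= 3*buf[pos + 2] + 4 or buf[3] = -8)) -> ((cnt != 4 -> (((data[1] + 3*lim + y = cnt + 4 or 3*data[1] + 3*y > -2) and data[y] != data[1] + cnt + y + 3) or 3*data[1] + y != -1)) and ((not (cnt != 4)) -> (((3*lim + pos = cnt + 25 or 3*pos > 7) and data[y] != cnt + pos) or 3*data[1] + y != -1)))).
Check whether ((cnt + 3*lim >= 3*buf[pos + 2] + 4 or buf[3] = -8) -> (((3*buf[cnt] < 0 or buf[lim + 2] <= cnt - 6) -> (((2*cnt + 3*lim + pos = -5 or 3*pos > 7) and store(data, cnt + 3, 3*cnt - 1)[y] != cnt + pos) or 3*store(data, cnt + 3, 3*cnt - 1)[1] + y != -1)) and ((not (3*buf[cnt] < 0 or buf[lim + 2] <= cnt - 7)) -> (((5*lim + 7*pos = -5 or 3*pos > 7) and data[y] != lim + 4*pos) or 3*data[1] + y != -1)))) and ((not (cnt + 3*lim >= 3*buf[pos + 2] + 4 or buf[3] = -8)) -> ((cnt != 4 -> (((data[1] + 3*lim + y = cnt + 4 or 3*data[1] + 3*y > -2) and data[y] != data[1] + cnt + y + 3) or 3*data[1] + y != -1)) and ((not (cnt != 4)) -> (((3*lim + pos = cnt + 25 or 3*pos > 7) and data[y] != cnt + pos) or 3*data[1] + y != -1)))) implies it.
Every state satisfying the precondition satisfies the weakest precondition: the implication holds.
Answer: valid
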